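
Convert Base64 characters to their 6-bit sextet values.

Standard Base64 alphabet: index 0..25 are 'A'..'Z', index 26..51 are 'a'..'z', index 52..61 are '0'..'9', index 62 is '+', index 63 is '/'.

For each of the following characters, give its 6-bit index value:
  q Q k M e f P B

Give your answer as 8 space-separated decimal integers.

'q': a..z range, 26 + ord('q') − ord('a') = 42
'Q': A..Z range, ord('Q') − ord('A') = 16
'k': a..z range, 26 + ord('k') − ord('a') = 36
'M': A..Z range, ord('M') − ord('A') = 12
'e': a..z range, 26 + ord('e') − ord('a') = 30
'f': a..z range, 26 + ord('f') − ord('a') = 31
'P': A..Z range, ord('P') − ord('A') = 15
'B': A..Z range, ord('B') − ord('A') = 1

Answer: 42 16 36 12 30 31 15 1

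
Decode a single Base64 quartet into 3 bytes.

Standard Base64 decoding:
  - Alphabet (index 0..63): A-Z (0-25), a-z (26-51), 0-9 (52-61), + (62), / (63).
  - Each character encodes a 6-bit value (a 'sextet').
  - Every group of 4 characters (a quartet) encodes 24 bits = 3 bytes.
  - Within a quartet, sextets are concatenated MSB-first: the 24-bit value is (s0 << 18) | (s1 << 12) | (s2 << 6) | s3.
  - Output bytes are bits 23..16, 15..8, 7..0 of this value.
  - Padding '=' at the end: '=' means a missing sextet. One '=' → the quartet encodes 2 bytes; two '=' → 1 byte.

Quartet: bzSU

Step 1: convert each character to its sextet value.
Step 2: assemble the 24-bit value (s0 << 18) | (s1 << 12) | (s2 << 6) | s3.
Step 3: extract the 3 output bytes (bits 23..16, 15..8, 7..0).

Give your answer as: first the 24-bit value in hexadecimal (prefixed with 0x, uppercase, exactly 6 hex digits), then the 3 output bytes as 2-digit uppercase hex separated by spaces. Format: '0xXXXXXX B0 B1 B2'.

Sextets: b=27, z=51, S=18, U=20
24-bit: (27<<18) | (51<<12) | (18<<6) | 20
      = 0x6C0000 | 0x033000 | 0x000480 | 0x000014
      = 0x6F3494
Bytes: (v>>16)&0xFF=6F, (v>>8)&0xFF=34, v&0xFF=94

Answer: 0x6F3494 6F 34 94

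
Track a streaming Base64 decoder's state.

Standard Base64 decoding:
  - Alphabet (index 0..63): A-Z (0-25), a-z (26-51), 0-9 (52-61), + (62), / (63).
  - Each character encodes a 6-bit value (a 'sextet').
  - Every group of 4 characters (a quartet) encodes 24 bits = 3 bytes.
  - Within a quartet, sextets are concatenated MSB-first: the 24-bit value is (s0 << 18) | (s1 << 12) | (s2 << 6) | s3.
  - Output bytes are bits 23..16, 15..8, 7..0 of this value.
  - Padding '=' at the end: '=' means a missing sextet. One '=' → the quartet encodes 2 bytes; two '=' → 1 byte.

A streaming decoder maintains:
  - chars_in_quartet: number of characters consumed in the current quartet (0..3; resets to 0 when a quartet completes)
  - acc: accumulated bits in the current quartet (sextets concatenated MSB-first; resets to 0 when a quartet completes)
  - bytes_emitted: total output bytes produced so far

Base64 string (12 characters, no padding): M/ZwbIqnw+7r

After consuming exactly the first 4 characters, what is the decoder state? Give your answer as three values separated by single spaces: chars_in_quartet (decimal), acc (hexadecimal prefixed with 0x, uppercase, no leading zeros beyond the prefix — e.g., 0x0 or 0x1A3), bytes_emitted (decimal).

Answer: 0 0x0 3

Derivation:
After char 0 ('M'=12): chars_in_quartet=1 acc=0xC bytes_emitted=0
After char 1 ('/'=63): chars_in_quartet=2 acc=0x33F bytes_emitted=0
After char 2 ('Z'=25): chars_in_quartet=3 acc=0xCFD9 bytes_emitted=0
After char 3 ('w'=48): chars_in_quartet=4 acc=0x33F670 -> emit 33 F6 70, reset; bytes_emitted=3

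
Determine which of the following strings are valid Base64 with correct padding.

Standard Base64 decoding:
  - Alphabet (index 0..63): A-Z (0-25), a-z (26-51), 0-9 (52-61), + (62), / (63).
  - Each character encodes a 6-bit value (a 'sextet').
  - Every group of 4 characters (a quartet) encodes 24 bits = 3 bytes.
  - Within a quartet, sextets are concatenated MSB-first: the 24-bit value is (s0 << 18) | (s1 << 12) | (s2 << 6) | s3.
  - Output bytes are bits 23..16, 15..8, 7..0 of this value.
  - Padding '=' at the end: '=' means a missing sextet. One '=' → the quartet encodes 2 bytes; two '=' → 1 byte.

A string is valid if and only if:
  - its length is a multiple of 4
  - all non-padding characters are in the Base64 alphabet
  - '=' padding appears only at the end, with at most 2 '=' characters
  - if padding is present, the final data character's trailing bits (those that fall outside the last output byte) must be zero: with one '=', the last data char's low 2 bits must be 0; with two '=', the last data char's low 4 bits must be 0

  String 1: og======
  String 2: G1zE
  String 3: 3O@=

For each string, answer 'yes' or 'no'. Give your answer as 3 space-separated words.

String 1: 'og======' → invalid (6 pad chars (max 2))
String 2: 'G1zE' → valid
String 3: '3O@=' → invalid (bad char(s): ['@'])

Answer: no yes no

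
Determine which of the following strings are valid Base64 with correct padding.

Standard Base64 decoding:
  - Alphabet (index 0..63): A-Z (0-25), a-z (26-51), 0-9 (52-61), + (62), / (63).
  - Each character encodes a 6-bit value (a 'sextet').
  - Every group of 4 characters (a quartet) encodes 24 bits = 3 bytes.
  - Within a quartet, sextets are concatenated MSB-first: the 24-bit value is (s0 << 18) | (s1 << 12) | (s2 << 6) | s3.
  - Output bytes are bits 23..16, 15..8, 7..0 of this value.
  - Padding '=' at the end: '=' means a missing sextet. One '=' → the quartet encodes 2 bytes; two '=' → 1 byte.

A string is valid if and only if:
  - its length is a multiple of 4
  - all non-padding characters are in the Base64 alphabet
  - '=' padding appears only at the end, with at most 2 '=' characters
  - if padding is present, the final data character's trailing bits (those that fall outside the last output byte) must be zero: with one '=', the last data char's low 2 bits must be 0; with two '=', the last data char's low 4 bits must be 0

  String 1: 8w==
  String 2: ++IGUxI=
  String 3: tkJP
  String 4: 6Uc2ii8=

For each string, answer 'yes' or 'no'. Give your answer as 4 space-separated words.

Answer: yes yes yes yes

Derivation:
String 1: '8w==' → valid
String 2: '++IGUxI=' → valid
String 3: 'tkJP' → valid
String 4: '6Uc2ii8=' → valid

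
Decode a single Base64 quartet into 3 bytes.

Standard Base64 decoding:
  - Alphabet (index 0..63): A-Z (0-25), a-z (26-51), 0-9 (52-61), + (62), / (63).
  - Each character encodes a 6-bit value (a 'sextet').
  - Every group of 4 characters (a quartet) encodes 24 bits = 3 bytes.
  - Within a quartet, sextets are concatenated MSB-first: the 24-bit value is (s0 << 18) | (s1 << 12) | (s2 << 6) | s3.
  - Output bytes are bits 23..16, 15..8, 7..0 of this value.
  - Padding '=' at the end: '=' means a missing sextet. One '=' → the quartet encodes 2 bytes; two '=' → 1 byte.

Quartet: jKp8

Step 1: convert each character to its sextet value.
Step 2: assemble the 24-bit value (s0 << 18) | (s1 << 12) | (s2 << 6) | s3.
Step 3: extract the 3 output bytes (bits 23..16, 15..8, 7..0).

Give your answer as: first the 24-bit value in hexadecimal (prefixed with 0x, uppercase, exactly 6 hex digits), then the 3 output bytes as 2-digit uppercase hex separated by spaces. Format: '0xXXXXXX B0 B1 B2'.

Sextets: j=35, K=10, p=41, 8=60
24-bit: (35<<18) | (10<<12) | (41<<6) | 60
      = 0x8C0000 | 0x00A000 | 0x000A40 | 0x00003C
      = 0x8CAA7C
Bytes: (v>>16)&0xFF=8C, (v>>8)&0xFF=AA, v&0xFF=7C

Answer: 0x8CAA7C 8C AA 7C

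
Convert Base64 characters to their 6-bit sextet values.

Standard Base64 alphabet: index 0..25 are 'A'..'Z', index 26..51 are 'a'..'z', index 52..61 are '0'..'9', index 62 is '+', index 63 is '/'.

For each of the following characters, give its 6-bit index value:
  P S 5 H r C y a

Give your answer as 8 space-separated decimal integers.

'P': A..Z range, ord('P') − ord('A') = 15
'S': A..Z range, ord('S') − ord('A') = 18
'5': 0..9 range, 52 + ord('5') − ord('0') = 57
'H': A..Z range, ord('H') − ord('A') = 7
'r': a..z range, 26 + ord('r') − ord('a') = 43
'C': A..Z range, ord('C') − ord('A') = 2
'y': a..z range, 26 + ord('y') − ord('a') = 50
'a': a..z range, 26 + ord('a') − ord('a') = 26

Answer: 15 18 57 7 43 2 50 26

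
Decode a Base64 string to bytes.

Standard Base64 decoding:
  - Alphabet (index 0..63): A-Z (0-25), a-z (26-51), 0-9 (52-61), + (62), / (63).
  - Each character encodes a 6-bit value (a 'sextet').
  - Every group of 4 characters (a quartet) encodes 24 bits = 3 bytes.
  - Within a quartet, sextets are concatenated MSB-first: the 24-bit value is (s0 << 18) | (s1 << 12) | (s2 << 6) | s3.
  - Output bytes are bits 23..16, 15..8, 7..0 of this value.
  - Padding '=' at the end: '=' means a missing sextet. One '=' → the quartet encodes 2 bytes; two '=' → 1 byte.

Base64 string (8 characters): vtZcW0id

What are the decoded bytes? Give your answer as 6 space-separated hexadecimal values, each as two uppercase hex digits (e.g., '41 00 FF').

After char 0 ('v'=47): chars_in_quartet=1 acc=0x2F bytes_emitted=0
After char 1 ('t'=45): chars_in_quartet=2 acc=0xBED bytes_emitted=0
After char 2 ('Z'=25): chars_in_quartet=3 acc=0x2FB59 bytes_emitted=0
After char 3 ('c'=28): chars_in_quartet=4 acc=0xBED65C -> emit BE D6 5C, reset; bytes_emitted=3
After char 4 ('W'=22): chars_in_quartet=1 acc=0x16 bytes_emitted=3
After char 5 ('0'=52): chars_in_quartet=2 acc=0x5B4 bytes_emitted=3
After char 6 ('i'=34): chars_in_quartet=3 acc=0x16D22 bytes_emitted=3
After char 7 ('d'=29): chars_in_quartet=4 acc=0x5B489D -> emit 5B 48 9D, reset; bytes_emitted=6

Answer: BE D6 5C 5B 48 9D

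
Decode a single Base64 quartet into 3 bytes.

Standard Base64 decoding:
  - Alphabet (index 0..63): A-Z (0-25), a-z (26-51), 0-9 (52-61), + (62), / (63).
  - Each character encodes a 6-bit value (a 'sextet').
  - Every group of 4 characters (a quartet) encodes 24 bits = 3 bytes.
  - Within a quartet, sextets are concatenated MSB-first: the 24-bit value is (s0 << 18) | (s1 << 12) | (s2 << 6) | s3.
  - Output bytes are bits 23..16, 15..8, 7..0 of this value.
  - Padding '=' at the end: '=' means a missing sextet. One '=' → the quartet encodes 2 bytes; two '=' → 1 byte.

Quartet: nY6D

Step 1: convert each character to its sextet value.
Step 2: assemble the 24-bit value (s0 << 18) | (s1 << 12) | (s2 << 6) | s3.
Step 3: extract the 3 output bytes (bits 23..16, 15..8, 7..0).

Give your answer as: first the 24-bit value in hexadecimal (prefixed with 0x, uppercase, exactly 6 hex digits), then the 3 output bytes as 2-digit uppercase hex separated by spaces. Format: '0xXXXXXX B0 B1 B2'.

Sextets: n=39, Y=24, 6=58, D=3
24-bit: (39<<18) | (24<<12) | (58<<6) | 3
      = 0x9C0000 | 0x018000 | 0x000E80 | 0x000003
      = 0x9D8E83
Bytes: (v>>16)&0xFF=9D, (v>>8)&0xFF=8E, v&0xFF=83

Answer: 0x9D8E83 9D 8E 83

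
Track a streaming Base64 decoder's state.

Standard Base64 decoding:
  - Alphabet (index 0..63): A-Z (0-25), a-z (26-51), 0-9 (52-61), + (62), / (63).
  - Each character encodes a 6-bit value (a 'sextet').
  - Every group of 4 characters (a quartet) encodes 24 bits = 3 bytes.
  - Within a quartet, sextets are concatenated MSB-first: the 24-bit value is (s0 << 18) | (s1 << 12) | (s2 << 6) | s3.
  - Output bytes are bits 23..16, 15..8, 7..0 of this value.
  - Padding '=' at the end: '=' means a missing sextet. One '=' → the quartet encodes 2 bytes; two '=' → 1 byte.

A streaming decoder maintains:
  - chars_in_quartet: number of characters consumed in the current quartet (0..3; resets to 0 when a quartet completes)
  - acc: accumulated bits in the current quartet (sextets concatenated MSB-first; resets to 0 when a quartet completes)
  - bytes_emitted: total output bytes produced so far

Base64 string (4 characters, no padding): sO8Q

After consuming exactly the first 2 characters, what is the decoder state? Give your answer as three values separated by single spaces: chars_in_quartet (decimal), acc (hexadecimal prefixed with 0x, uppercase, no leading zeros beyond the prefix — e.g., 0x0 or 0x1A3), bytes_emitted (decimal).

Answer: 2 0xB0E 0

Derivation:
After char 0 ('s'=44): chars_in_quartet=1 acc=0x2C bytes_emitted=0
After char 1 ('O'=14): chars_in_quartet=2 acc=0xB0E bytes_emitted=0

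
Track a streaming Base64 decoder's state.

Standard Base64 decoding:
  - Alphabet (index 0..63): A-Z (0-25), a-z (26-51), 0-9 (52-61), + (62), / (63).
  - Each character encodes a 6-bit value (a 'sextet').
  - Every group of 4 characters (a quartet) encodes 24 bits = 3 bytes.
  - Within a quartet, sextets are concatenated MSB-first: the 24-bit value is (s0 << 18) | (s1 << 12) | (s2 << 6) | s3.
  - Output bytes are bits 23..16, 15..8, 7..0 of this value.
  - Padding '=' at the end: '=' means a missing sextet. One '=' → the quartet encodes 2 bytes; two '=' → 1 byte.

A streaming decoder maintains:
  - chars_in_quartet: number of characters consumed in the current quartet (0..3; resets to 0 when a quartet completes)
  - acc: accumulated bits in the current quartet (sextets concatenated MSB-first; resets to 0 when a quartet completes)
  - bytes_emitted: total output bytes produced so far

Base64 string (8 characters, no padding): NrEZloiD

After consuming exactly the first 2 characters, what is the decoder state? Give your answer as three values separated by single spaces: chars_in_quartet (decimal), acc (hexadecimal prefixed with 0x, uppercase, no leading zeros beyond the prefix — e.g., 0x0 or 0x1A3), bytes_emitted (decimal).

Answer: 2 0x36B 0

Derivation:
After char 0 ('N'=13): chars_in_quartet=1 acc=0xD bytes_emitted=0
After char 1 ('r'=43): chars_in_quartet=2 acc=0x36B bytes_emitted=0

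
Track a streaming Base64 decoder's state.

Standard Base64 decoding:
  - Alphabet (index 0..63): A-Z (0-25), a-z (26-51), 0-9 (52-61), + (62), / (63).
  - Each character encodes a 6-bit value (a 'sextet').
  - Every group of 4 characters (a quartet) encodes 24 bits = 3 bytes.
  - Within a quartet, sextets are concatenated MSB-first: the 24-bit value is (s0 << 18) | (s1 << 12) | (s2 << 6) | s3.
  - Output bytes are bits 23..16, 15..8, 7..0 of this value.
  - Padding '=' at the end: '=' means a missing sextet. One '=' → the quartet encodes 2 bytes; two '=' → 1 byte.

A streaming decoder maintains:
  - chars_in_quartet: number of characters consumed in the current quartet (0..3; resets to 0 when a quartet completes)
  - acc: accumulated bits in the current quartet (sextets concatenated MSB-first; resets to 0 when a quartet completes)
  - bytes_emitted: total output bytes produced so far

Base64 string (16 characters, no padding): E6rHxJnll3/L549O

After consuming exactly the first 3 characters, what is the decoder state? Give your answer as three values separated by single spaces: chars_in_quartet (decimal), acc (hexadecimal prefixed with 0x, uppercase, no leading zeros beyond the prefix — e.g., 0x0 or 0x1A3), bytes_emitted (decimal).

Answer: 3 0x4EAB 0

Derivation:
After char 0 ('E'=4): chars_in_quartet=1 acc=0x4 bytes_emitted=0
After char 1 ('6'=58): chars_in_quartet=2 acc=0x13A bytes_emitted=0
After char 2 ('r'=43): chars_in_quartet=3 acc=0x4EAB bytes_emitted=0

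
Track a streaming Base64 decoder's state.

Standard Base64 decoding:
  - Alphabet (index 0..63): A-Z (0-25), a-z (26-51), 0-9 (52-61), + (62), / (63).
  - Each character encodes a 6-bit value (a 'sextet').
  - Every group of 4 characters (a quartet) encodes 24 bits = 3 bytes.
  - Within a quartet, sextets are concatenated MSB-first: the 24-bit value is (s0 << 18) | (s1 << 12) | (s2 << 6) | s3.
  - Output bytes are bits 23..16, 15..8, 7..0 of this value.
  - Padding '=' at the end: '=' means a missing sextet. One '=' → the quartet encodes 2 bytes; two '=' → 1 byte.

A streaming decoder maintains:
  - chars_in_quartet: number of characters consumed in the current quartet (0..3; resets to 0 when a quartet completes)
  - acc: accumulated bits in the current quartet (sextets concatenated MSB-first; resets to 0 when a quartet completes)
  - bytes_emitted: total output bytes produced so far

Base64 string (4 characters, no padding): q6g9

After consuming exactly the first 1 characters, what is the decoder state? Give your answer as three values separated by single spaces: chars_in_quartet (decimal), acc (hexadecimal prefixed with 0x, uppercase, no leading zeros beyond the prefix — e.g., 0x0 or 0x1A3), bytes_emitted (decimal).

After char 0 ('q'=42): chars_in_quartet=1 acc=0x2A bytes_emitted=0

Answer: 1 0x2A 0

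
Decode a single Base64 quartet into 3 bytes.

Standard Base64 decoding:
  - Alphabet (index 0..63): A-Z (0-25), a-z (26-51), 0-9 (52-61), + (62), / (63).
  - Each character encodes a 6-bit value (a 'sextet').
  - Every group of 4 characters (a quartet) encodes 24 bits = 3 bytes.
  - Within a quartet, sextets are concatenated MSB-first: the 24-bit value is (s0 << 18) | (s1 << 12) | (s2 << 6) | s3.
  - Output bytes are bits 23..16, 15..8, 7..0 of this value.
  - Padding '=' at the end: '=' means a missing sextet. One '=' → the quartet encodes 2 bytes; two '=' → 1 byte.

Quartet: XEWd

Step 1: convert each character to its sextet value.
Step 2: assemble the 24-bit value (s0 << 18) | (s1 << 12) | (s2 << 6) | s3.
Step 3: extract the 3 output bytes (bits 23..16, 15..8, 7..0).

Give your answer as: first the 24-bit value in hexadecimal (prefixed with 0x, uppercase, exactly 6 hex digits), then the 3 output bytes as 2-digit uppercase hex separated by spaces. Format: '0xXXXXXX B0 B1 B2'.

Answer: 0x5C459D 5C 45 9D

Derivation:
Sextets: X=23, E=4, W=22, d=29
24-bit: (23<<18) | (4<<12) | (22<<6) | 29
      = 0x5C0000 | 0x004000 | 0x000580 | 0x00001D
      = 0x5C459D
Bytes: (v>>16)&0xFF=5C, (v>>8)&0xFF=45, v&0xFF=9D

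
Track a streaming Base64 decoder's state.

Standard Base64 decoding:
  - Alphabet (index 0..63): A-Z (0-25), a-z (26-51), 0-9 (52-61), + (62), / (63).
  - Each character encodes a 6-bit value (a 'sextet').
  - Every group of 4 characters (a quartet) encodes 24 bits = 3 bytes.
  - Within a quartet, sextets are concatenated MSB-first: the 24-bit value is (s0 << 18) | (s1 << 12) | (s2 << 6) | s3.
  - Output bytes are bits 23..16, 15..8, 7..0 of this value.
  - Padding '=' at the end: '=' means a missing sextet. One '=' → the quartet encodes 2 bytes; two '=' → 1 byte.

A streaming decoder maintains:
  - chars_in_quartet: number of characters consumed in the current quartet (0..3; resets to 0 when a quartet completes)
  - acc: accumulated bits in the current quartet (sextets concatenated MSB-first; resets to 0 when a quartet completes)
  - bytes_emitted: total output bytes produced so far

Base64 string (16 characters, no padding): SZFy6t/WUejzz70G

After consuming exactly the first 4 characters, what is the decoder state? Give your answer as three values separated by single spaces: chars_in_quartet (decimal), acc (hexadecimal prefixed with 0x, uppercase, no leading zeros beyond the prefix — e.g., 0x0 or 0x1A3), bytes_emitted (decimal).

Answer: 0 0x0 3

Derivation:
After char 0 ('S'=18): chars_in_quartet=1 acc=0x12 bytes_emitted=0
After char 1 ('Z'=25): chars_in_quartet=2 acc=0x499 bytes_emitted=0
After char 2 ('F'=5): chars_in_quartet=3 acc=0x12645 bytes_emitted=0
After char 3 ('y'=50): chars_in_quartet=4 acc=0x499172 -> emit 49 91 72, reset; bytes_emitted=3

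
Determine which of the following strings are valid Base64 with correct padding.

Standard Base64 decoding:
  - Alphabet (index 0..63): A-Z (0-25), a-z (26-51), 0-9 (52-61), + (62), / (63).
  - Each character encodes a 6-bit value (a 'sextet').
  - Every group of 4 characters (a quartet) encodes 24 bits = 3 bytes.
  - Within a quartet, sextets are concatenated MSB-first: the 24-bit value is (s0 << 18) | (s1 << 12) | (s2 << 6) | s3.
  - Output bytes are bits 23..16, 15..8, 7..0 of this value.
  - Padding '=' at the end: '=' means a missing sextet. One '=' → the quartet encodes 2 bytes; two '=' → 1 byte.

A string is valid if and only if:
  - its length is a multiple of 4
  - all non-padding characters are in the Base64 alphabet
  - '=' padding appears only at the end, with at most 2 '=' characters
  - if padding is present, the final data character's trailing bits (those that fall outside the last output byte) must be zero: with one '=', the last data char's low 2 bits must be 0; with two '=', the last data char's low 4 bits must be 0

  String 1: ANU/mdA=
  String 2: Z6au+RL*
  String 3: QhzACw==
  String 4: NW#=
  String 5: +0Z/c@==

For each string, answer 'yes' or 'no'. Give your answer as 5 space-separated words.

String 1: 'ANU/mdA=' → valid
String 2: 'Z6au+RL*' → invalid (bad char(s): ['*'])
String 3: 'QhzACw==' → valid
String 4: 'NW#=' → invalid (bad char(s): ['#'])
String 5: '+0Z/c@==' → invalid (bad char(s): ['@'])

Answer: yes no yes no no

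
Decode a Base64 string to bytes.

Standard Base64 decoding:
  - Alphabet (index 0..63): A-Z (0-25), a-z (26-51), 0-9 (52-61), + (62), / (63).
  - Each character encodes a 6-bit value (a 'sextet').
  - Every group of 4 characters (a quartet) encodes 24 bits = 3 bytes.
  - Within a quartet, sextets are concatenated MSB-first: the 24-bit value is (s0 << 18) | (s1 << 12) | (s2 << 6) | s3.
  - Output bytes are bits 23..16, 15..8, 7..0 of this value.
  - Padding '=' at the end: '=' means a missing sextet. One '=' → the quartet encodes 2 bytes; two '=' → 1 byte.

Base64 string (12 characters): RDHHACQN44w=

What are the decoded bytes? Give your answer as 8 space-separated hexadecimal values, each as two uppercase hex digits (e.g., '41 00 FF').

Answer: 44 31 C7 00 24 0D E3 8C

Derivation:
After char 0 ('R'=17): chars_in_quartet=1 acc=0x11 bytes_emitted=0
After char 1 ('D'=3): chars_in_quartet=2 acc=0x443 bytes_emitted=0
After char 2 ('H'=7): chars_in_quartet=3 acc=0x110C7 bytes_emitted=0
After char 3 ('H'=7): chars_in_quartet=4 acc=0x4431C7 -> emit 44 31 C7, reset; bytes_emitted=3
After char 4 ('A'=0): chars_in_quartet=1 acc=0x0 bytes_emitted=3
After char 5 ('C'=2): chars_in_quartet=2 acc=0x2 bytes_emitted=3
After char 6 ('Q'=16): chars_in_quartet=3 acc=0x90 bytes_emitted=3
After char 7 ('N'=13): chars_in_quartet=4 acc=0x240D -> emit 00 24 0D, reset; bytes_emitted=6
After char 8 ('4'=56): chars_in_quartet=1 acc=0x38 bytes_emitted=6
After char 9 ('4'=56): chars_in_quartet=2 acc=0xE38 bytes_emitted=6
After char 10 ('w'=48): chars_in_quartet=3 acc=0x38E30 bytes_emitted=6
Padding '=': partial quartet acc=0x38E30 -> emit E3 8C; bytes_emitted=8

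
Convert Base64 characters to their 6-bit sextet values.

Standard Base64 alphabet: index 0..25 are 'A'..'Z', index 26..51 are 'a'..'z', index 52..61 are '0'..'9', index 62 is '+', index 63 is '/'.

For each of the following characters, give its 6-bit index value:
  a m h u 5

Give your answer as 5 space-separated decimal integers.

Answer: 26 38 33 46 57

Derivation:
'a': a..z range, 26 + ord('a') − ord('a') = 26
'm': a..z range, 26 + ord('m') − ord('a') = 38
'h': a..z range, 26 + ord('h') − ord('a') = 33
'u': a..z range, 26 + ord('u') − ord('a') = 46
'5': 0..9 range, 52 + ord('5') − ord('0') = 57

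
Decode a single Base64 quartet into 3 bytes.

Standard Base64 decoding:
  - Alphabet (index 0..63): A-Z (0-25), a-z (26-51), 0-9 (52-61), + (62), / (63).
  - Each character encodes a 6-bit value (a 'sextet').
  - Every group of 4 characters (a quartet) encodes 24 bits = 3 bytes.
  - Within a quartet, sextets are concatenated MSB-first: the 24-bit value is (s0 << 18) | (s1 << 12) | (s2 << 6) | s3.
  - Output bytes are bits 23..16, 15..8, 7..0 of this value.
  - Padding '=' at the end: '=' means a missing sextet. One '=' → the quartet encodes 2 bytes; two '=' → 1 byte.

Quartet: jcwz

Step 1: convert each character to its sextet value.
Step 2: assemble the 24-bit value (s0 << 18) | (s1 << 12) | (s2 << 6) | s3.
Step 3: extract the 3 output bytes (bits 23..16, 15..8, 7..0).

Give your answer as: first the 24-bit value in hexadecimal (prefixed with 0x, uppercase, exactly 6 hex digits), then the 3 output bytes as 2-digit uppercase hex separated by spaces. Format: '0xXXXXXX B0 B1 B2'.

Sextets: j=35, c=28, w=48, z=51
24-bit: (35<<18) | (28<<12) | (48<<6) | 51
      = 0x8C0000 | 0x01C000 | 0x000C00 | 0x000033
      = 0x8DCC33
Bytes: (v>>16)&0xFF=8D, (v>>8)&0xFF=CC, v&0xFF=33

Answer: 0x8DCC33 8D CC 33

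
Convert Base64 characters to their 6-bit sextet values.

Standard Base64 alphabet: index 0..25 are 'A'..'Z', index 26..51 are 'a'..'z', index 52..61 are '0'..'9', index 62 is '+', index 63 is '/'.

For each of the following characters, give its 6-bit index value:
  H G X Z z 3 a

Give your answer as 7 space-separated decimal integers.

Answer: 7 6 23 25 51 55 26

Derivation:
'H': A..Z range, ord('H') − ord('A') = 7
'G': A..Z range, ord('G') − ord('A') = 6
'X': A..Z range, ord('X') − ord('A') = 23
'Z': A..Z range, ord('Z') − ord('A') = 25
'z': a..z range, 26 + ord('z') − ord('a') = 51
'3': 0..9 range, 52 + ord('3') − ord('0') = 55
'a': a..z range, 26 + ord('a') − ord('a') = 26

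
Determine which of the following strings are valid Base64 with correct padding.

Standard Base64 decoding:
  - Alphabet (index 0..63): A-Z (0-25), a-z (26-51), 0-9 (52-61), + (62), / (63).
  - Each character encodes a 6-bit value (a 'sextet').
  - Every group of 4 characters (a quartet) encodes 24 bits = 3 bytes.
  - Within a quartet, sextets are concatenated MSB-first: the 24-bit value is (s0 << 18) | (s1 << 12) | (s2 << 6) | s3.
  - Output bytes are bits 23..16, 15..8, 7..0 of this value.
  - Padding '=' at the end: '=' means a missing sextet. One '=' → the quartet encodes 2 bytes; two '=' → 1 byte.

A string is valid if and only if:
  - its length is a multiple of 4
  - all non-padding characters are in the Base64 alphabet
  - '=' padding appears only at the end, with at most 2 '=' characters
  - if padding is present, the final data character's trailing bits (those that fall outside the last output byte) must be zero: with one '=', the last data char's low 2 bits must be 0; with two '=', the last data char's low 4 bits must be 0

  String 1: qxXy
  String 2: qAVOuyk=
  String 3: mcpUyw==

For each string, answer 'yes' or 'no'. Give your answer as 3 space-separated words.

String 1: 'qxXy' → valid
String 2: 'qAVOuyk=' → valid
String 3: 'mcpUyw==' → valid

Answer: yes yes yes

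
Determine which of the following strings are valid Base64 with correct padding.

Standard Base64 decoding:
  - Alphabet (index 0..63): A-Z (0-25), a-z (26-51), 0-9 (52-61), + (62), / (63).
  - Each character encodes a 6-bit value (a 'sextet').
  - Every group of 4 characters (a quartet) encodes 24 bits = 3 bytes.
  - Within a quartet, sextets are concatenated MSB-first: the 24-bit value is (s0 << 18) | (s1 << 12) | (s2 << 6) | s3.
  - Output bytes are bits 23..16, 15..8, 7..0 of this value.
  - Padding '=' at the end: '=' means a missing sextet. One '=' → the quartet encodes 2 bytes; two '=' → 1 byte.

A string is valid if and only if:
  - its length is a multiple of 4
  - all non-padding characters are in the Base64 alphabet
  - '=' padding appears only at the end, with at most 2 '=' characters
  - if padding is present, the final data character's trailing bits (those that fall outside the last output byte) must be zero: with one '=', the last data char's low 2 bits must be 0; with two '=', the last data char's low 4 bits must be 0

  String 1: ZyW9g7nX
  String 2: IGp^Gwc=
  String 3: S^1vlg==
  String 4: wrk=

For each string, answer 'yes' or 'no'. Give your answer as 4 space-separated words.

String 1: 'ZyW9g7nX' → valid
String 2: 'IGp^Gwc=' → invalid (bad char(s): ['^'])
String 3: 'S^1vlg==' → invalid (bad char(s): ['^'])
String 4: 'wrk=' → valid

Answer: yes no no yes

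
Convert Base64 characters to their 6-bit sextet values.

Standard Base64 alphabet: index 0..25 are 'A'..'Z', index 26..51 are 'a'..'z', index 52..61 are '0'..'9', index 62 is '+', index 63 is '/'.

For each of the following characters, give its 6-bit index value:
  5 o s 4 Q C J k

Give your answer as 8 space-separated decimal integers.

'5': 0..9 range, 52 + ord('5') − ord('0') = 57
'o': a..z range, 26 + ord('o') − ord('a') = 40
's': a..z range, 26 + ord('s') − ord('a') = 44
'4': 0..9 range, 52 + ord('4') − ord('0') = 56
'Q': A..Z range, ord('Q') − ord('A') = 16
'C': A..Z range, ord('C') − ord('A') = 2
'J': A..Z range, ord('J') − ord('A') = 9
'k': a..z range, 26 + ord('k') − ord('a') = 36

Answer: 57 40 44 56 16 2 9 36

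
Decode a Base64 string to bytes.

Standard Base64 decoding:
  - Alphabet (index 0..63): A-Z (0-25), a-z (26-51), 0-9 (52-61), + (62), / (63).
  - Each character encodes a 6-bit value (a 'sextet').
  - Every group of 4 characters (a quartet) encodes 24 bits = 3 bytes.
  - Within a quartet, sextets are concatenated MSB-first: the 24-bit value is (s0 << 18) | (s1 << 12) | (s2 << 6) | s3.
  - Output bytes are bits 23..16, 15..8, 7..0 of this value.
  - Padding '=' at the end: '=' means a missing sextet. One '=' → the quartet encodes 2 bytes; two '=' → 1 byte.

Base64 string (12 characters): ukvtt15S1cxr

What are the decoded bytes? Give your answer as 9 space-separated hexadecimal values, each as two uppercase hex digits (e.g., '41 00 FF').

After char 0 ('u'=46): chars_in_quartet=1 acc=0x2E bytes_emitted=0
After char 1 ('k'=36): chars_in_quartet=2 acc=0xBA4 bytes_emitted=0
After char 2 ('v'=47): chars_in_quartet=3 acc=0x2E92F bytes_emitted=0
After char 3 ('t'=45): chars_in_quartet=4 acc=0xBA4BED -> emit BA 4B ED, reset; bytes_emitted=3
After char 4 ('t'=45): chars_in_quartet=1 acc=0x2D bytes_emitted=3
After char 5 ('1'=53): chars_in_quartet=2 acc=0xB75 bytes_emitted=3
After char 6 ('5'=57): chars_in_quartet=3 acc=0x2DD79 bytes_emitted=3
After char 7 ('S'=18): chars_in_quartet=4 acc=0xB75E52 -> emit B7 5E 52, reset; bytes_emitted=6
After char 8 ('1'=53): chars_in_quartet=1 acc=0x35 bytes_emitted=6
After char 9 ('c'=28): chars_in_quartet=2 acc=0xD5C bytes_emitted=6
After char 10 ('x'=49): chars_in_quartet=3 acc=0x35731 bytes_emitted=6
After char 11 ('r'=43): chars_in_quartet=4 acc=0xD5CC6B -> emit D5 CC 6B, reset; bytes_emitted=9

Answer: BA 4B ED B7 5E 52 D5 CC 6B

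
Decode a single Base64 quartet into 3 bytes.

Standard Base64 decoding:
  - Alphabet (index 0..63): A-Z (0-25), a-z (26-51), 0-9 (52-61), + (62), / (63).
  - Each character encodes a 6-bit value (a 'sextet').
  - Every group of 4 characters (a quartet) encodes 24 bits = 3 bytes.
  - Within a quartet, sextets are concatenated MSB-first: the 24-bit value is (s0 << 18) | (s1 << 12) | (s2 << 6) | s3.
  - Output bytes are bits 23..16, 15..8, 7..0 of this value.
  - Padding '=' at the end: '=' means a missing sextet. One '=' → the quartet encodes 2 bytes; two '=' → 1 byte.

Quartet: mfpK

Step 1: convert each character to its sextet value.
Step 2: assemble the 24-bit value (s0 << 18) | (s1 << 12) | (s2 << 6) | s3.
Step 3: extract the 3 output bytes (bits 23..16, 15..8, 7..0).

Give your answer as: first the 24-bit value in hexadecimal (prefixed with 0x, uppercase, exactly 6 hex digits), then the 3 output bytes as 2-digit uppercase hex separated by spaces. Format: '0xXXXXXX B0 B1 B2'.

Answer: 0x99FA4A 99 FA 4A

Derivation:
Sextets: m=38, f=31, p=41, K=10
24-bit: (38<<18) | (31<<12) | (41<<6) | 10
      = 0x980000 | 0x01F000 | 0x000A40 | 0x00000A
      = 0x99FA4A
Bytes: (v>>16)&0xFF=99, (v>>8)&0xFF=FA, v&0xFF=4A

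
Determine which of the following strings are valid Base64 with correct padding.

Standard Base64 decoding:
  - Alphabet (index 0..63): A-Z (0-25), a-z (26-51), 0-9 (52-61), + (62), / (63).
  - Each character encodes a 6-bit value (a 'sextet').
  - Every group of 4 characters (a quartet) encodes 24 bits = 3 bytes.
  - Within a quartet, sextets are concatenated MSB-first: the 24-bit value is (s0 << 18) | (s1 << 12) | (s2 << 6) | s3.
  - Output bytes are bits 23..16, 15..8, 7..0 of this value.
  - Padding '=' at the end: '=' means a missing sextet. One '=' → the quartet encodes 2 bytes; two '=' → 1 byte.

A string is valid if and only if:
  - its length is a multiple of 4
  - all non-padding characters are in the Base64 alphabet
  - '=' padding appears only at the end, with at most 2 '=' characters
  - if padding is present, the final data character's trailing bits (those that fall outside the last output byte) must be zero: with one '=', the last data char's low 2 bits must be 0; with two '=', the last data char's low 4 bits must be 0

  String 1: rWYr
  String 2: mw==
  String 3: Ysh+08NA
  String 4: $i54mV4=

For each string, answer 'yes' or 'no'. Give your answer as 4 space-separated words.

Answer: yes yes yes no

Derivation:
String 1: 'rWYr' → valid
String 2: 'mw==' → valid
String 3: 'Ysh+08NA' → valid
String 4: '$i54mV4=' → invalid (bad char(s): ['$'])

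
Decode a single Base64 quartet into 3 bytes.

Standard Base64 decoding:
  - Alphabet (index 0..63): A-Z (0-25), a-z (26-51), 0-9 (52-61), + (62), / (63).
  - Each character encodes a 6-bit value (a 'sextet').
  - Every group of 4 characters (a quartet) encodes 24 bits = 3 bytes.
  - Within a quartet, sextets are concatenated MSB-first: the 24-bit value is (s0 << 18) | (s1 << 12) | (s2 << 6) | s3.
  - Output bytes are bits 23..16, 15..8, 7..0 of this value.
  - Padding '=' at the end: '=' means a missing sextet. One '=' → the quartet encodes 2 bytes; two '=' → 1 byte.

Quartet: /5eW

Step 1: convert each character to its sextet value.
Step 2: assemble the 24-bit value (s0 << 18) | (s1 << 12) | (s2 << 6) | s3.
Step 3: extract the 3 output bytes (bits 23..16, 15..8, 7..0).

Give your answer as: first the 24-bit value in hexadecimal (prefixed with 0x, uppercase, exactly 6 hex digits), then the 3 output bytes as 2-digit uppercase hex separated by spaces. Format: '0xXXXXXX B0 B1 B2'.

Answer: 0xFF9796 FF 97 96

Derivation:
Sextets: /=63, 5=57, e=30, W=22
24-bit: (63<<18) | (57<<12) | (30<<6) | 22
      = 0xFC0000 | 0x039000 | 0x000780 | 0x000016
      = 0xFF9796
Bytes: (v>>16)&0xFF=FF, (v>>8)&0xFF=97, v&0xFF=96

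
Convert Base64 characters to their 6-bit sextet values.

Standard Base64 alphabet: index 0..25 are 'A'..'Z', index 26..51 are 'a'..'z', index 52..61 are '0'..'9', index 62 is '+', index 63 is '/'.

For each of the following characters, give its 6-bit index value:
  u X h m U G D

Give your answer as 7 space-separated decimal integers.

'u': a..z range, 26 + ord('u') − ord('a') = 46
'X': A..Z range, ord('X') − ord('A') = 23
'h': a..z range, 26 + ord('h') − ord('a') = 33
'm': a..z range, 26 + ord('m') − ord('a') = 38
'U': A..Z range, ord('U') − ord('A') = 20
'G': A..Z range, ord('G') − ord('A') = 6
'D': A..Z range, ord('D') − ord('A') = 3

Answer: 46 23 33 38 20 6 3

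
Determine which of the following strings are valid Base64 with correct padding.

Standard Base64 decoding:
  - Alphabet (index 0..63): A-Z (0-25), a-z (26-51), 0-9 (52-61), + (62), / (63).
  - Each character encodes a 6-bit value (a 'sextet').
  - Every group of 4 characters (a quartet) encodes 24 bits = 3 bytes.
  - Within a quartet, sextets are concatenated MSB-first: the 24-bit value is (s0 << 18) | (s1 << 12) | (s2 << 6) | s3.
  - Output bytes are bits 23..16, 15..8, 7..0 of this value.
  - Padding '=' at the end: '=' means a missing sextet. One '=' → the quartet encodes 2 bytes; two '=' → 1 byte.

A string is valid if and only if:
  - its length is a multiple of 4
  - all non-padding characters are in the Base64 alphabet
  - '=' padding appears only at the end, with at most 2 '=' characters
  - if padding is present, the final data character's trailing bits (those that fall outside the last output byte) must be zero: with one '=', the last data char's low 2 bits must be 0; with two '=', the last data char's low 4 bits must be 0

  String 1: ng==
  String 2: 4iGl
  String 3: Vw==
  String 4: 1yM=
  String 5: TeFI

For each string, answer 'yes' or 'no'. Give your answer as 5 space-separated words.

Answer: yes yes yes yes yes

Derivation:
String 1: 'ng==' → valid
String 2: '4iGl' → valid
String 3: 'Vw==' → valid
String 4: '1yM=' → valid
String 5: 'TeFI' → valid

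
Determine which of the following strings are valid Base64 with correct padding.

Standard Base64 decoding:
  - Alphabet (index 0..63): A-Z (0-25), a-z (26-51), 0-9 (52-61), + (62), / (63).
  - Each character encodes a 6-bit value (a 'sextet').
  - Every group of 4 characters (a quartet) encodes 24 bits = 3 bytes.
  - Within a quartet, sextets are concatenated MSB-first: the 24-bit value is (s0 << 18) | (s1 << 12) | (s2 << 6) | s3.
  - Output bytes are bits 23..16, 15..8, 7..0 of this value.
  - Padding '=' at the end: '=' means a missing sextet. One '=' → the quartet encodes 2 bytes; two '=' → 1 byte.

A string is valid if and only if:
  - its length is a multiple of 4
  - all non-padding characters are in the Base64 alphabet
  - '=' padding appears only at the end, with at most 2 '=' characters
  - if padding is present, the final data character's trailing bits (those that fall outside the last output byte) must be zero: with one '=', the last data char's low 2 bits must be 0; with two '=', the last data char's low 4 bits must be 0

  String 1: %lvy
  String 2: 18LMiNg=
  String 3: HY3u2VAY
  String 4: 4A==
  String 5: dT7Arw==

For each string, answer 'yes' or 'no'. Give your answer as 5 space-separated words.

String 1: '%lvy' → invalid (bad char(s): ['%'])
String 2: '18LMiNg=' → valid
String 3: 'HY3u2VAY' → valid
String 4: '4A==' → valid
String 5: 'dT7Arw==' → valid

Answer: no yes yes yes yes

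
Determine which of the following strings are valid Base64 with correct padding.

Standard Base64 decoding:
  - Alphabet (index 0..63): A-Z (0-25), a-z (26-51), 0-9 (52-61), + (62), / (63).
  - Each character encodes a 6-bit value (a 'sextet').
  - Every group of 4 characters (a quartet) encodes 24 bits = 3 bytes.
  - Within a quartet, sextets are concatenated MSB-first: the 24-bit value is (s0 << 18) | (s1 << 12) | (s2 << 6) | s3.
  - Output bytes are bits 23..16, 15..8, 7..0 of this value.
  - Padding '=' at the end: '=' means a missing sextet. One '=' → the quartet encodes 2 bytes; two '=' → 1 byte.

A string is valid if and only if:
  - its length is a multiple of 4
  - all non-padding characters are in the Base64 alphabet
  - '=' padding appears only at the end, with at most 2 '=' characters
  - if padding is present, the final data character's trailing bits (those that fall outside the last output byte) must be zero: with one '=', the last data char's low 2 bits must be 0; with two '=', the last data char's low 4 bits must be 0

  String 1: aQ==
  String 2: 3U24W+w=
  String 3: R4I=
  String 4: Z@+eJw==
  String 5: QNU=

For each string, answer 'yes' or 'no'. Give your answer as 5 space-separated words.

Answer: yes yes yes no yes

Derivation:
String 1: 'aQ==' → valid
String 2: '3U24W+w=' → valid
String 3: 'R4I=' → valid
String 4: 'Z@+eJw==' → invalid (bad char(s): ['@'])
String 5: 'QNU=' → valid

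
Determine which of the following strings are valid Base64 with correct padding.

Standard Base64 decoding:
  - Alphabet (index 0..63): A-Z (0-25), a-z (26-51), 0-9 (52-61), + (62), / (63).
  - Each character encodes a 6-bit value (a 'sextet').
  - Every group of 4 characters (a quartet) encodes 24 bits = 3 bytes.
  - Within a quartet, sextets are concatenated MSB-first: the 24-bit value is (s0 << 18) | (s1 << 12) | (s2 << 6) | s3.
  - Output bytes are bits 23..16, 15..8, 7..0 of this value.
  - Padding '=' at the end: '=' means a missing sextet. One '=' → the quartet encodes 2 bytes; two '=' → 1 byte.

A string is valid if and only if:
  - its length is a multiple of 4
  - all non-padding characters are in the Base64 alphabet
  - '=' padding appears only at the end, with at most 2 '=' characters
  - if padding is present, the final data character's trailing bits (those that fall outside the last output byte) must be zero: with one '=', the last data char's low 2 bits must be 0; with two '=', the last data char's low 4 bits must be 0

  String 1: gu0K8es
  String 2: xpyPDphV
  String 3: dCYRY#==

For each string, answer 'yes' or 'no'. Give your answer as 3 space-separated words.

Answer: no yes no

Derivation:
String 1: 'gu0K8es' → invalid (len=7 not mult of 4)
String 2: 'xpyPDphV' → valid
String 3: 'dCYRY#==' → invalid (bad char(s): ['#'])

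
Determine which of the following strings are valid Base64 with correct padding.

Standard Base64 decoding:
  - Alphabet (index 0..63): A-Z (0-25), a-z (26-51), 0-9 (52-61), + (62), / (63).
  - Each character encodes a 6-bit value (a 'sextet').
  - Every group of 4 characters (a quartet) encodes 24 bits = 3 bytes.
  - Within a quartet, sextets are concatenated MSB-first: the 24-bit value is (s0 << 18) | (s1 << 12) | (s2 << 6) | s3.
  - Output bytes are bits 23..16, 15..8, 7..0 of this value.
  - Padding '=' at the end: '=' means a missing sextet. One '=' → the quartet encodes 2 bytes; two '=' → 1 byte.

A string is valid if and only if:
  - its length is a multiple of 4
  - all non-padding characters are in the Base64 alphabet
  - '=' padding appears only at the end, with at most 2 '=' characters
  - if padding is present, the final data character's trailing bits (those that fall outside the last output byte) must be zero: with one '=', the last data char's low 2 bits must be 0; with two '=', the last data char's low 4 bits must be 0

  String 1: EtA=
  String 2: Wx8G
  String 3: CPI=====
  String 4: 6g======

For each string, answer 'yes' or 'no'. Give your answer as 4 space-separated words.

String 1: 'EtA=' → valid
String 2: 'Wx8G' → valid
String 3: 'CPI=====' → invalid (5 pad chars (max 2))
String 4: '6g======' → invalid (6 pad chars (max 2))

Answer: yes yes no no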